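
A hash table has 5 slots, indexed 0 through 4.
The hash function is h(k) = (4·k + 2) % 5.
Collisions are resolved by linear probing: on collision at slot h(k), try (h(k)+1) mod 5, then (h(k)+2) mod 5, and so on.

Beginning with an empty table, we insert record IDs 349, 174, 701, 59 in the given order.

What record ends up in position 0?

59

349 hashes to 3; slot 3 is free → place at 3.
174 hashes to 3; 3 taken → place at 4.
701 hashes to 1; slot 1 is free → place at 1.
59 hashes to 3; 3,4 taken → place at 0.
Table: [59, 701, _, 349, 174]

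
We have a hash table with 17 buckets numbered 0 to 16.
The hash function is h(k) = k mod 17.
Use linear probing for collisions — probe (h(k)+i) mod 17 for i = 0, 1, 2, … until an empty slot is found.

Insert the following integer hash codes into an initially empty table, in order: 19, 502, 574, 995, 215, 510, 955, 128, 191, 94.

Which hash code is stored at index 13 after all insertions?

19 hashes to 2; slot 2 is free → place at 2.
502 hashes to 9; slot 9 is free → place at 9.
574 hashes to 13; slot 13 is free → place at 13.
995 hashes to 9; 9 taken → place at 10.
215 hashes to 11; slot 11 is free → place at 11.
510 hashes to 0; slot 0 is free → place at 0.
955 hashes to 3; slot 3 is free → place at 3.
128 hashes to 9; 9,10,11 taken → place at 12.
191 hashes to 4; slot 4 is free → place at 4.
94 hashes to 9; 9,10,11,12,13 taken → place at 14.
Table: [510, —, 19, 955, 191, —, —, —, —, 502, 995, 215, 128, 574, 94, —, —]

574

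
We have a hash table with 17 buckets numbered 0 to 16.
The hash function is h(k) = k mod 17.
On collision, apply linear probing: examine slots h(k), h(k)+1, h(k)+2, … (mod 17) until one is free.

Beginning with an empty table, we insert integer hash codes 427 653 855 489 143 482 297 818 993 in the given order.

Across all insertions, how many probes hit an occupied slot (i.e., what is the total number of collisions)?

6

427 hashes to 2; slot 2 is free → place at 2.
653 hashes to 7; slot 7 is free → place at 7.
855 hashes to 5; slot 5 is free → place at 5.
489 hashes to 13; slot 13 is free → place at 13.
143 hashes to 7; 7 taken → place at 8.
482 hashes to 6; slot 6 is free → place at 6.
297 hashes to 8; 8 taken → place at 9.
818 hashes to 2; 2 taken → place at 3.
993 hashes to 7; 7,8,9 taken → place at 10.
Table: [., ., 427, 818, ., 855, 482, 653, 143, 297, 993, ., ., 489, ., ., .]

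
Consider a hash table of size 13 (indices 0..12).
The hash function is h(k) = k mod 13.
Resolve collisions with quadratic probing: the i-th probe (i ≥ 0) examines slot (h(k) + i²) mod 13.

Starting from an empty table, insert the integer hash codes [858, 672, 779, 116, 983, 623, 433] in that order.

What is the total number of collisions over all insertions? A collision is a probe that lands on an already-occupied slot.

6

Insert 858: h=0, slot 0 empty => index 0.
Insert 672: h=9, slot 9 empty => index 9.
Insert 779: h=12, slot 12 empty => index 12.
Insert 116: h=12, slots 12,0 occupied => index 3.
Insert 983: h=8, slot 8 empty => index 8.
Insert 623: h=12, slots 12,0,3,8 occupied => index 2.
Insert 433: h=4, slot 4 empty => index 4.
Table: [858, ., 623, 116, 433, ., ., ., 983, 672, ., ., 779]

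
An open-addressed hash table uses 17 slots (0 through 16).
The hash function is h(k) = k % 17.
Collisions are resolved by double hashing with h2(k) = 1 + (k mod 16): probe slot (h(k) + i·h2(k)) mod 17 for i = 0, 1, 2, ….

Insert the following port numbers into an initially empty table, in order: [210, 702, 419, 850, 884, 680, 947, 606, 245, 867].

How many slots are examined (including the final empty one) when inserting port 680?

2

210 hashes to 6; slot 6 is free => place at 6.
702 hashes to 5; slot 5 is free => place at 5.
419 hashes to 11; slot 11 is free => place at 11.
850 hashes to 0; slot 0 is free => place at 0.
884 hashes to 0, h2=5; 0,5 taken => place at 10.
680 hashes to 0, h2=9; 0 taken => place at 9.
947 hashes to 12; slot 12 is free => place at 12.
606 hashes to 11, h2=15; 11,9 taken => place at 7.
245 hashes to 7, h2=6; 7 taken => place at 13.
867 hashes to 0, h2=4; 0 taken => place at 4.
Table: [850, —, —, —, 867, 702, 210, 606, —, 680, 884, 419, 947, 245, —, —, —]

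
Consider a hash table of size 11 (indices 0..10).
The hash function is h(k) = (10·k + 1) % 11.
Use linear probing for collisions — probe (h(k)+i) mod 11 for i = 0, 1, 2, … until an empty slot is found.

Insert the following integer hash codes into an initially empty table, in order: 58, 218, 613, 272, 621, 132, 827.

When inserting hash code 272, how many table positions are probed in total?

58: h=9 → slot 9
218: h=3 → slot 3
613: h=4 → slot 4
272: h=4, probe 4,5 → slot 5
621: h=7 → slot 7
132: h=1 → slot 1
827: h=10 → slot 10
Table: [., 132, ., 218, 613, 272, ., 621, ., 58, 827]

2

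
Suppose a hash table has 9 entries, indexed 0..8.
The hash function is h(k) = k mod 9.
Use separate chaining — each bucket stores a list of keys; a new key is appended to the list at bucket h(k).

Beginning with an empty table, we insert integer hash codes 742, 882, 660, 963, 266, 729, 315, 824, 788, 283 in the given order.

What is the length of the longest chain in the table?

4

742 → bucket 4
882 → bucket 0
660 → bucket 3
963 → bucket 0 (collision)
266 → bucket 5
729 → bucket 0 (collision)
315 → bucket 0 (collision)
824 → bucket 5 (collision)
788 → bucket 5 (collision)
283 → bucket 4 (collision)
Final buckets:
0: 882 -> 963 -> 729 -> 315
1: ∅
2: ∅
3: 660
4: 742 -> 283
5: 266 -> 824 -> 788
6: ∅
7: ∅
8: ∅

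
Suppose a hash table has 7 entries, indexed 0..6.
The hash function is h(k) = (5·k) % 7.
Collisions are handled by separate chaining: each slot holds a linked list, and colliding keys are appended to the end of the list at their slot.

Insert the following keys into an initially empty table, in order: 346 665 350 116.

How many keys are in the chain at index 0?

346 → bucket 1
665 → bucket 0
350 → bucket 0 (collision)
116 → bucket 6
Final buckets:
0: 665 -> 350
1: 346
2: ∅
3: ∅
4: ∅
5: ∅
6: 116

2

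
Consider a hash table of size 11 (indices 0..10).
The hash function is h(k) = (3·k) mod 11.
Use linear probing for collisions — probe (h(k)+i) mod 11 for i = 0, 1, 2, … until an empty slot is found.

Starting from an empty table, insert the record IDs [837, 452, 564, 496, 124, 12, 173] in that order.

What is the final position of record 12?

837: h=3 → slot 3
452: h=3, probe 3,4 → slot 4
564: h=9 → slot 9
496: h=3, probe 3,4,5 → slot 5
124: h=9, probe 9,10 → slot 10
12: h=3, probe 3,4,5,6 → slot 6
173: h=2 → slot 2
Table: [∅, ∅, 173, 837, 452, 496, 12, ∅, ∅, 564, 124]

6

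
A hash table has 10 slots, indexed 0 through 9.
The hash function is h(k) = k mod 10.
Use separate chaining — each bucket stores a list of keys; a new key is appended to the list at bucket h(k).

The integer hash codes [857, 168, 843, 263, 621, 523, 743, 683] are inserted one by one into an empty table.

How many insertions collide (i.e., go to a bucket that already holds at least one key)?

4

Insert 857: h=7, bucket 7 empty → new chain.
Insert 168: h=8, bucket 8 empty → new chain.
Insert 843: h=3, bucket 3 empty → new chain.
Insert 263: h=3, bucket 3 nonempty → append to chain.
Insert 621: h=1, bucket 1 empty → new chain.
Insert 523: h=3, bucket 3 nonempty → append to chain.
Insert 743: h=3, bucket 3 nonempty → append to chain.
Insert 683: h=3, bucket 3 nonempty → append to chain.
Final buckets:
0: —
1: 621
2: —
3: 843 -> 263 -> 523 -> 743 -> 683
4: —
5: —
6: —
7: 857
8: 168
9: —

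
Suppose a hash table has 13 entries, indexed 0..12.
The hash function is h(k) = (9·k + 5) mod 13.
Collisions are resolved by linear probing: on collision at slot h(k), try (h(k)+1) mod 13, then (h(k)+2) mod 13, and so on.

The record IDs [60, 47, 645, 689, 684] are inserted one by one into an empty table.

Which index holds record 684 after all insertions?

2

60: h=12 → slot 12
47: h=12, probe 12,0 → slot 0
645: h=12, probe 12,0,1 → slot 1
689: h=5 → slot 5
684: h=12, probe 12,0,1,2 → slot 2
Table: [47, 645, 684, _, _, 689, _, _, _, _, _, _, 60]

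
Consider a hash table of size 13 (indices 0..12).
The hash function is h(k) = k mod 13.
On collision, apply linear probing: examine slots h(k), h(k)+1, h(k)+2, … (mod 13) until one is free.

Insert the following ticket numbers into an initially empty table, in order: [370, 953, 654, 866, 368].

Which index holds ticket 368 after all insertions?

7

370: h=6 → slot 6
953: h=4 → slot 4
654: h=4, probe 4,5 → slot 5
866: h=8 → slot 8
368: h=4, probe 4,5,6,7 → slot 7
Table: [., ., ., ., 953, 654, 370, 368, 866, ., ., ., .]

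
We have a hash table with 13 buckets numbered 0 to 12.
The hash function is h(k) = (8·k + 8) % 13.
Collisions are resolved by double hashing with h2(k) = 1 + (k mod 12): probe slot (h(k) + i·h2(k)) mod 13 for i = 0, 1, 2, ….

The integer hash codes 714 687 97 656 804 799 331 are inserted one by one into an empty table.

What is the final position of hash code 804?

6

Insert 714: h=0, slot 0 empty => index 0.
Insert 687: h=5, slot 5 empty => index 5.
Insert 97: h=4, slot 4 empty => index 4.
Insert 656: h=4, h2=9, slots 4,0 occupied => index 9.
Insert 804: h=5, h2=1, slot 5 occupied => index 6.
Insert 799: h=4, h2=8, slot 4 occupied => index 12.
Insert 331: h=4, h2=8, slots 4,12 occupied => index 7.
Table: [714, —, —, —, 97, 687, 804, 331, —, 656, —, —, 799]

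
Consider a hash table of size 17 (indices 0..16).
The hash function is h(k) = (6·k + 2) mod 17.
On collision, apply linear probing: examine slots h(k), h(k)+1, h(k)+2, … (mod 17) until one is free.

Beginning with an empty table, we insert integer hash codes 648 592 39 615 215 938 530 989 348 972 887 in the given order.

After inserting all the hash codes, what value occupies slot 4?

Insert 648: h=14, slot 14 empty → index 14.
Insert 592: h=1, slot 1 empty → index 1.
Insert 39: h=15, slot 15 empty → index 15.
Insert 615: h=3, slot 3 empty → index 3.
Insert 215: h=0, slot 0 empty → index 0.
Insert 938: h=3, slot 3 occupied → index 4.
Insert 530: h=3, slots 3,4 occupied → index 5.
Insert 989: h=3, slots 3,4,5 occupied → index 6.
Insert 348: h=16, slot 16 empty → index 16.
Insert 972: h=3, slots 3,4,5,6 occupied → index 7.
Insert 887: h=3, slots 3,4,5,6,7 occupied → index 8.
Table: [215, 592, ., 615, 938, 530, 989, 972, 887, ., ., ., ., ., 648, 39, 348]

938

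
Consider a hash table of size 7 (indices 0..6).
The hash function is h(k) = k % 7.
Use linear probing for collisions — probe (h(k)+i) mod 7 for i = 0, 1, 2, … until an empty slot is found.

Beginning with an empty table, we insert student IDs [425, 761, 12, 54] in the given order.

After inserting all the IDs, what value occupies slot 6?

Insert 425: h=5, slot 5 empty => index 5.
Insert 761: h=5, slot 5 occupied => index 6.
Insert 12: h=5, slots 5,6 occupied => index 0.
Insert 54: h=5, slots 5,6,0 occupied => index 1.
Table: [12, 54, —, —, —, 425, 761]

761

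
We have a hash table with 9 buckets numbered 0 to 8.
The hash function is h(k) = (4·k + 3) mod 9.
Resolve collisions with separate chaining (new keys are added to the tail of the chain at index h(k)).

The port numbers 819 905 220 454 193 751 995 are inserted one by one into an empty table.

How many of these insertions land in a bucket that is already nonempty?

819 -> bucket 3
905 -> bucket 5
220 -> bucket 1
454 -> bucket 1 (collision)
193 -> bucket 1 (collision)
751 -> bucket 1 (collision)
995 -> bucket 5 (collision)
Final buckets:
0: —
1: 220 -> 454 -> 193 -> 751
2: —
3: 819
4: —
5: 905 -> 995
6: —
7: —
8: —

4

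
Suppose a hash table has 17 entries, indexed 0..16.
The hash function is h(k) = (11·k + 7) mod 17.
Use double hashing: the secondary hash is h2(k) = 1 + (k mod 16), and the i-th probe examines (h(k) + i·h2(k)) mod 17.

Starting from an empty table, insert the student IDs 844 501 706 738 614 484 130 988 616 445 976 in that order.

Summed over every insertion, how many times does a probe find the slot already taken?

8

Insert 844: h=9, slot 9 empty → index 9.
Insert 501: h=10, slot 10 empty → index 10.
Insert 706: h=4, slot 4 empty → index 4.
Insert 738: h=16, slot 16 empty → index 16.
Insert 614: h=12, slot 12 empty → index 12.
Insert 484: h=10, h2=5, slot 10 occupied → index 15.
Insert 130: h=9, h2=3, slots 9,12,15 occupied → index 1.
Insert 988: h=12, h2=13, slot 12 occupied → index 8.
Insert 616: h=0, slot 0 empty → index 0.
Insert 445: h=6, slot 6 empty → index 6.
Insert 976: h=16, h2=1, slots 16,0,1 occupied → index 2.
Table: [616, 130, 976, -, 706, -, 445, -, 988, 844, 501, -, 614, -, -, 484, 738]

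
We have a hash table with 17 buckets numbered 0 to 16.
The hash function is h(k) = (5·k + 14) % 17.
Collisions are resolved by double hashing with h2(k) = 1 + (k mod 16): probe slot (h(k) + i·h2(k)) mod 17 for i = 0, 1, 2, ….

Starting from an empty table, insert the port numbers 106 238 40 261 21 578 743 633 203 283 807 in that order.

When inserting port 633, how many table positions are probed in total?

4

Insert 106: h=0, slot 0 empty → index 0.
Insert 238: h=14, slot 14 empty → index 14.
Insert 40: h=10, slot 10 empty → index 10.
Insert 261: h=10, h2=6, slot 10 occupied → index 16.
Insert 21: h=0, h2=6, slot 0 occupied → index 6.
Insert 578: h=14, h2=3, slots 14,0 occupied → index 3.
Insert 743: h=6, h2=8, slots 6,14 occupied → index 5.
Insert 633: h=0, h2=10, slots 0,10,3 occupied → index 13.
Insert 203: h=9, slot 9 empty → index 9.
Insert 283: h=1, slot 1 empty → index 1.
Insert 807: h=3, h2=8, slot 3 occupied → index 11.
Table: [106, 283, -, 578, -, 743, 21, -, -, 203, 40, 807, -, 633, 238, -, 261]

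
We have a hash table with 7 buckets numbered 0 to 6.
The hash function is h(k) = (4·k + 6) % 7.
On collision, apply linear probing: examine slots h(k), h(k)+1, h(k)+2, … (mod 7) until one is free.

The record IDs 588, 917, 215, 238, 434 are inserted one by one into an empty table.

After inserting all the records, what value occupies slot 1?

588: h=6 => slot 6
917: h=6, probe 6,0 => slot 0
215: h=5 => slot 5
238: h=6, probe 6,0,1 => slot 1
434: h=6, probe 6,0,1,2 => slot 2
Table: [917, 238, 434, -, -, 215, 588]

238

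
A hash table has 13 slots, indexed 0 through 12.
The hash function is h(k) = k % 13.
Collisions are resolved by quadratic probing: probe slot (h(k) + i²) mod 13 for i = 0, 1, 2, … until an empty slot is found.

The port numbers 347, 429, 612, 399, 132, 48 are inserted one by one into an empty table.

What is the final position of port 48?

Insert 347: h=9, slot 9 empty → index 9.
Insert 429: h=0, slot 0 empty → index 0.
Insert 612: h=1, slot 1 empty → index 1.
Insert 399: h=9, slot 9 occupied → index 10.
Insert 132: h=2, slot 2 empty → index 2.
Insert 48: h=9, slots 9,10,0 occupied → index 5.
Table: [429, 612, 132, -, -, 48, -, -, -, 347, 399, -, -]

5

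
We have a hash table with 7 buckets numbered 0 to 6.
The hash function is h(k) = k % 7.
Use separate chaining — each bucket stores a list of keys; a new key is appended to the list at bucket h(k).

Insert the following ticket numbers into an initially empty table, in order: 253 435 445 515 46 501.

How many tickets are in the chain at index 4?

4

253 -> bucket 1
435 -> bucket 1 (collision)
445 -> bucket 4
515 -> bucket 4 (collision)
46 -> bucket 4 (collision)
501 -> bucket 4 (collision)
Final buckets:
0: —
1: 253 -> 435
2: —
3: —
4: 445 -> 515 -> 46 -> 501
5: —
6: —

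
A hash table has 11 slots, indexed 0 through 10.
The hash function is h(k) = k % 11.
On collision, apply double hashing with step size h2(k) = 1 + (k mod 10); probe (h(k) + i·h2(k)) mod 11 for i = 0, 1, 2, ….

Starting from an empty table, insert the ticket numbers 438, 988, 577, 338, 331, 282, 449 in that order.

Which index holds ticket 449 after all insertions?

Insert 438: h=9, slot 9 empty => index 9.
Insert 988: h=9, h2=9, slot 9 occupied => index 7.
Insert 577: h=5, slot 5 empty => index 5.
Insert 338: h=8, slot 8 empty => index 8.
Insert 331: h=1, slot 1 empty => index 1.
Insert 282: h=7, h2=3, slot 7 occupied => index 10.
Insert 449: h=9, h2=10, slots 9,8,7 occupied => index 6.
Table: [_, 331, _, _, _, 577, 449, 988, 338, 438, 282]

6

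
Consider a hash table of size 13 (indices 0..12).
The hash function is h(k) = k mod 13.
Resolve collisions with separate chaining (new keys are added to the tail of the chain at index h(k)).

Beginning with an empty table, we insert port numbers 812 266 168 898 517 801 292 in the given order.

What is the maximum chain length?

3

812 -> bucket 6
266 -> bucket 6 (collision)
168 -> bucket 12
898 -> bucket 1
517 -> bucket 10
801 -> bucket 8
292 -> bucket 6 (collision)
Final buckets:
0: _
1: 898
2: _
3: _
4: _
5: _
6: 812 -> 266 -> 292
7: _
8: 801
9: _
10: 517
11: _
12: 168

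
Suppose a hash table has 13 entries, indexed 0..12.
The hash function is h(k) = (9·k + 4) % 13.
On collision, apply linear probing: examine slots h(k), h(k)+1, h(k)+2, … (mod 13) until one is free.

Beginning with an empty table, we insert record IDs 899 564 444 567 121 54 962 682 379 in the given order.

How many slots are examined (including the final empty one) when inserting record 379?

899: h=9 -> slot 9
564: h=10 -> slot 10
444: h=9, probe 9,10,11 -> slot 11
567: h=11, probe 11,12 -> slot 12
121: h=1 -> slot 1
54: h=9, probe 9,10,11,12,0 -> slot 0
962: h=4 -> slot 4
682: h=6 -> slot 6
379: h=9, probe 9,10,11,12,0,1,2 -> slot 2
Table: [54, 121, 379, ., 962, ., 682, ., ., 899, 564, 444, 567]

7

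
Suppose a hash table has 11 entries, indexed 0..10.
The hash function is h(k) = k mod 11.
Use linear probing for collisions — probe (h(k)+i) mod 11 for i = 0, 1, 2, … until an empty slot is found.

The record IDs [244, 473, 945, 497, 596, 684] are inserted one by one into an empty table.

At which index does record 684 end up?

244 hashes to 2; slot 2 is free -> place at 2.
473 hashes to 0; slot 0 is free -> place at 0.
945 hashes to 10; slot 10 is free -> place at 10.
497 hashes to 2; 2 taken -> place at 3.
596 hashes to 2; 2,3 taken -> place at 4.
684 hashes to 2; 2,3,4 taken -> place at 5.
Table: [473, ., 244, 497, 596, 684, ., ., ., ., 945]

5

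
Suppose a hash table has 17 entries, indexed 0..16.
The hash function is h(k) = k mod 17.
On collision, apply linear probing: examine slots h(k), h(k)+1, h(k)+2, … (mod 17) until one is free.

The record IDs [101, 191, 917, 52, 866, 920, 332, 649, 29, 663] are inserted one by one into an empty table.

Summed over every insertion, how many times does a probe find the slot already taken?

13

101: h=16 → slot 16
191: h=4 → slot 4
917: h=16, probe 16,0 → slot 0
52: h=1 → slot 1
866: h=16, probe 16,0,1,2 → slot 2
920: h=2, probe 2,3 → slot 3
332: h=9 → slot 9
649: h=3, probe 3,4,5 → slot 5
29: h=12 → slot 12
663: h=0, probe 0,1,2,3,4,5,6 → slot 6
Table: [917, 52, 866, 920, 191, 649, 663, -, -, 332, -, -, 29, -, -, -, 101]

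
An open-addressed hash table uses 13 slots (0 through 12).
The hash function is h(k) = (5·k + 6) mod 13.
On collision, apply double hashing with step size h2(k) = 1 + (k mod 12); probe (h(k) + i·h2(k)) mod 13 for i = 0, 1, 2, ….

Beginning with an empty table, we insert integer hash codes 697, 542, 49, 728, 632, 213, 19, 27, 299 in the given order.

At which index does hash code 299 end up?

2

697 hashes to 7; slot 7 is free → place at 7.
542 hashes to 12; slot 12 is free → place at 12.
49 hashes to 4; slot 4 is free → place at 4.
728 hashes to 6; slot 6 is free → place at 6.
632 hashes to 7, h2=9; 7 taken → place at 3.
213 hashes to 5; slot 5 is free → place at 5.
19 hashes to 10; slot 10 is free → place at 10.
27 hashes to 11; slot 11 is free → place at 11.
299 hashes to 6, h2=12; 6,5,4,3 taken → place at 2.
Table: [., ., 299, 632, 49, 213, 728, 697, ., ., 19, 27, 542]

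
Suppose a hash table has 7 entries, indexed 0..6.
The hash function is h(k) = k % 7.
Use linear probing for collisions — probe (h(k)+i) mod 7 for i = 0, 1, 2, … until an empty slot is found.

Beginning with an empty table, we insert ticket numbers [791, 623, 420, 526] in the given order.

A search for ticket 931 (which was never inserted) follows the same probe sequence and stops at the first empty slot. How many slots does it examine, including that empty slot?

5

791: h=0 -> slot 0
623: h=0, probe 0,1 -> slot 1
420: h=0, probe 0,1,2 -> slot 2
526: h=1, probe 1,2,3 -> slot 3
Table: [791, 623, 420, 526, ., ., .]
Lookup 931: h=0, probe 0,1,2,3,4 → slot 4 empty, not found.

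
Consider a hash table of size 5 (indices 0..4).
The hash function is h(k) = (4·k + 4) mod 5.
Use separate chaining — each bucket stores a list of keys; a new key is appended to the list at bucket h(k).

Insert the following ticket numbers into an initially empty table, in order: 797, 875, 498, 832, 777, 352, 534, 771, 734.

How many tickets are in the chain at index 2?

4

797 → bucket 2
875 → bucket 4
498 → bucket 1
832 → bucket 2 (collision)
777 → bucket 2 (collision)
352 → bucket 2 (collision)
534 → bucket 0
771 → bucket 3
734 → bucket 0 (collision)
Final buckets:
0: 534 -> 734
1: 498
2: 797 -> 832 -> 777 -> 352
3: 771
4: 875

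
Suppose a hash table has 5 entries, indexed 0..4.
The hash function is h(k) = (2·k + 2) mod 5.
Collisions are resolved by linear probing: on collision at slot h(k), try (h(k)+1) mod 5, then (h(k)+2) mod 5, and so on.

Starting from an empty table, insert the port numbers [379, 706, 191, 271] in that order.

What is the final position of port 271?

2

Insert 379: h=0, slot 0 empty -> index 0.
Insert 706: h=4, slot 4 empty -> index 4.
Insert 191: h=4, slots 4,0 occupied -> index 1.
Insert 271: h=4, slots 4,0,1 occupied -> index 2.
Table: [379, 191, 271, ∅, 706]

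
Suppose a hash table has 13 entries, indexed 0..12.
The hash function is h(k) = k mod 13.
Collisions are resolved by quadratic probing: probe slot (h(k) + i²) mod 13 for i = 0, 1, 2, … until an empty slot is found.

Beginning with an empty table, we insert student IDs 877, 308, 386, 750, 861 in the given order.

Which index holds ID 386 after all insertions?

10

877: h=6 → slot 6
308: h=9 → slot 9
386: h=9, probe 9,10 → slot 10
750: h=9, probe 9,10,0 → slot 0
861: h=3 → slot 3
Table: [750, _, _, 861, _, _, 877, _, _, 308, 386, _, _]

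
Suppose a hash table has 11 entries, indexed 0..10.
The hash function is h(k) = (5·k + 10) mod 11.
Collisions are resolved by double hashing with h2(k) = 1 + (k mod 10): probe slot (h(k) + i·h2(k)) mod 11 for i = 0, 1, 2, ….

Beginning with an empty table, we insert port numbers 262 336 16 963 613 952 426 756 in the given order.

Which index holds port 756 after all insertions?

5

262: h=0 → slot 0
336: h=7 → slot 7
16: h=2 → slot 2
963: h=7, h2=4, probe 7,0,4 → slot 4
613: h=6 → slot 6
952: h=7, h2=3, probe 7,10 → slot 10
426: h=6, h2=7, probe 6,2,9 → slot 9
756: h=6, h2=7, probe 6,2,9,5 → slot 5
Table: [262, —, 16, —, 963, 756, 613, 336, —, 426, 952]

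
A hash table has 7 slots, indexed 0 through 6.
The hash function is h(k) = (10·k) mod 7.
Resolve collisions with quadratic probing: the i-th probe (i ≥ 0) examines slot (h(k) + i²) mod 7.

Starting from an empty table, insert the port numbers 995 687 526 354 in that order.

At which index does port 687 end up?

4

995: h=3 -> slot 3
687: h=3, probe 3,4 -> slot 4
526: h=3, probe 3,4,0 -> slot 0
354: h=5 -> slot 5
Table: [526, ., ., 995, 687, 354, .]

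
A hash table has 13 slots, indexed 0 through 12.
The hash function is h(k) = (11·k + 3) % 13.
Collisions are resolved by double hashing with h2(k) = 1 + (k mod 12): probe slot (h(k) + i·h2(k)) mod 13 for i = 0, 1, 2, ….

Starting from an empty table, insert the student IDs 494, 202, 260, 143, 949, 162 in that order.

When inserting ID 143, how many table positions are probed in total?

Insert 494: h=3, slot 3 empty → index 3.
Insert 202: h=2, slot 2 empty → index 2.
Insert 260: h=3, h2=9, slot 3 occupied → index 12.
Insert 143: h=3, h2=12, slots 3,2 occupied → index 1.
Insert 949: h=3, h2=2, slot 3 occupied → index 5.
Insert 162: h=4, slot 4 empty → index 4.
Table: [_, 143, 202, 494, 162, 949, _, _, _, _, _, _, 260]

3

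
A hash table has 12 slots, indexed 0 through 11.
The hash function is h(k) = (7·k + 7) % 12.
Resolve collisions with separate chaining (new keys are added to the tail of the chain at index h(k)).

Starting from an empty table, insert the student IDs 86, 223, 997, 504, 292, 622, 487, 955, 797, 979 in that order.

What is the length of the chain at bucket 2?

1

86 -> bucket 9
223 -> bucket 8
997 -> bucket 2
504 -> bucket 7
292 -> bucket 11
622 -> bucket 5
487 -> bucket 8 (collision)
955 -> bucket 8 (collision)
797 -> bucket 6
979 -> bucket 8 (collision)
Final buckets:
0: -
1: -
2: 997
3: -
4: -
5: 622
6: 797
7: 504
8: 223 -> 487 -> 955 -> 979
9: 86
10: -
11: 292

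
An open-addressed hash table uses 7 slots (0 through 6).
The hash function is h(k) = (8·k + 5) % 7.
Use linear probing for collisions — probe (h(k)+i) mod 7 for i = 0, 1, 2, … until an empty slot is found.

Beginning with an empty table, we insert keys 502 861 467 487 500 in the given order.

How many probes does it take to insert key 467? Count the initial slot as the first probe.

2

502 hashes to 3; slot 3 is free -> place at 3.
861 hashes to 5; slot 5 is free -> place at 5.
467 hashes to 3; 3 taken -> place at 4.
487 hashes to 2; slot 2 is free -> place at 2.
500 hashes to 1; slot 1 is free -> place at 1.
Table: [_, 500, 487, 502, 467, 861, _]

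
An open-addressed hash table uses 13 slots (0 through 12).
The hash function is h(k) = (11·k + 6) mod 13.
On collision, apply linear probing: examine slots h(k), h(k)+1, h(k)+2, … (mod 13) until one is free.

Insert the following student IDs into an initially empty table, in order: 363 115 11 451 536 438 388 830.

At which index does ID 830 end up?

3

363 hashes to 8; slot 8 is free → place at 8.
115 hashes to 10; slot 10 is free → place at 10.
11 hashes to 10; 10 taken → place at 11.
451 hashes to 1; slot 1 is free → place at 1.
536 hashes to 0; slot 0 is free → place at 0.
438 hashes to 1; 1 taken → place at 2.
388 hashes to 10; 10,11 taken → place at 12.
830 hashes to 10; 10,11,12,0,1,2 taken → place at 3.
Table: [536, 451, 438, 830, -, -, -, -, 363, -, 115, 11, 388]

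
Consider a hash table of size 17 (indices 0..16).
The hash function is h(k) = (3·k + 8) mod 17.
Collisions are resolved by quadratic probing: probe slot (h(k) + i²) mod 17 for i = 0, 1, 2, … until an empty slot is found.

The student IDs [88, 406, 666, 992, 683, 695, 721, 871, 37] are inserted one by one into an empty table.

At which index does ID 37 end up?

88 hashes to 0; slot 0 is free → place at 0.
406 hashes to 2; slot 2 is free → place at 2.
666 hashes to 0; 0 taken → place at 1.
992 hashes to 9; slot 9 is free → place at 9.
683 hashes to 0; 0,1 taken → place at 4.
695 hashes to 2; 2 taken → place at 3.
721 hashes to 12; slot 12 is free → place at 12.
871 hashes to 3; 3,4 taken → place at 7.
37 hashes to 0; 0,1,4,9 taken → place at 16.
Table: [88, 666, 406, 695, 683, ∅, ∅, 871, ∅, 992, ∅, ∅, 721, ∅, ∅, ∅, 37]

16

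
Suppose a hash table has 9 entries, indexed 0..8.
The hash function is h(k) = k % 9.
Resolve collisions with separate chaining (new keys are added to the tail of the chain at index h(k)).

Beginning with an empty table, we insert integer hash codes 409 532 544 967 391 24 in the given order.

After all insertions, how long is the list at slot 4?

4

Insert 409: h=4, bucket 4 empty → new chain.
Insert 532: h=1, bucket 1 empty → new chain.
Insert 544: h=4, bucket 4 nonempty → append to chain.
Insert 967: h=4, bucket 4 nonempty → append to chain.
Insert 391: h=4, bucket 4 nonempty → append to chain.
Insert 24: h=6, bucket 6 empty → new chain.
Final buckets:
0: .
1: 532
2: .
3: .
4: 409 -> 544 -> 967 -> 391
5: .
6: 24
7: .
8: .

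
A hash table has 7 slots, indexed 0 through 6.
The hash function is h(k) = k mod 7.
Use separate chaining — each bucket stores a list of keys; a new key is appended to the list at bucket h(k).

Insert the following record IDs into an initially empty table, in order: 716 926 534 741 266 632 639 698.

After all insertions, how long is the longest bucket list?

5

Insert 716: h=2, bucket 2 empty -> new chain.
Insert 926: h=2, bucket 2 nonempty -> append to chain.
Insert 534: h=2, bucket 2 nonempty -> append to chain.
Insert 741: h=6, bucket 6 empty -> new chain.
Insert 266: h=0, bucket 0 empty -> new chain.
Insert 632: h=2, bucket 2 nonempty -> append to chain.
Insert 639: h=2, bucket 2 nonempty -> append to chain.
Insert 698: h=5, bucket 5 empty -> new chain.
Final buckets:
0: 266
1: -
2: 716 -> 926 -> 534 -> 632 -> 639
3: -
4: -
5: 698
6: 741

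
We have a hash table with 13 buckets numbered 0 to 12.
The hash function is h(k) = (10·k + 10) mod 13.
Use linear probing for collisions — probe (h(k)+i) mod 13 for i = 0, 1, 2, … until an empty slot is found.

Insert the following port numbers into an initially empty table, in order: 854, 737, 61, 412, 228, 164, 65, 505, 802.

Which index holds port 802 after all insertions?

4

Insert 854: h=9, slot 9 empty → index 9.
Insert 737: h=9, slot 9 occupied → index 10.
Insert 61: h=9, slots 9,10 occupied → index 11.
Insert 412: h=9, slots 9,10,11 occupied → index 12.
Insert 228: h=2, slot 2 empty → index 2.
Insert 164: h=12, slot 12 occupied → index 0.
Insert 65: h=10, slots 10,11,12,0 occupied → index 1.
Insert 505: h=3, slot 3 empty → index 3.
Insert 802: h=9, slots 9,10,11,12,0,1,2,3 occupied → index 4.
Table: [164, 65, 228, 505, 802, ., ., ., ., 854, 737, 61, 412]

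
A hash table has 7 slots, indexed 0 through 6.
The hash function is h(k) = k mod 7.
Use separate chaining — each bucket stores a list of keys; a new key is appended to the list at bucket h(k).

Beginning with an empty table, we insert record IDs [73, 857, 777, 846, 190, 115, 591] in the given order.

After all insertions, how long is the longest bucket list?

4

73 -> bucket 3
857 -> bucket 3 (collision)
777 -> bucket 0
846 -> bucket 6
190 -> bucket 1
115 -> bucket 3 (collision)
591 -> bucket 3 (collision)
Final buckets:
0: 777
1: 190
2: _
3: 73 -> 857 -> 115 -> 591
4: _
5: _
6: 846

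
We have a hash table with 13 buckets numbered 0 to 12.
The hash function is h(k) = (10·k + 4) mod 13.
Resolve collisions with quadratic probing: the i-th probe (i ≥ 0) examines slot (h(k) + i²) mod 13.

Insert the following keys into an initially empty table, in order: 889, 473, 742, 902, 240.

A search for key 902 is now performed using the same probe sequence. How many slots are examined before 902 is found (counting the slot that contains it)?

3

889 hashes to 2; slot 2 is free → place at 2.
473 hashes to 2; 2 taken → place at 3.
742 hashes to 1; slot 1 is free → place at 1.
902 hashes to 2; 2,3 taken → place at 6.
240 hashes to 12; slot 12 is free → place at 12.
Table: [-, 742, 889, 473, -, -, 902, -, -, -, -, -, 240]
Lookup 902: h=2, probe 2,3,6 → found at 6.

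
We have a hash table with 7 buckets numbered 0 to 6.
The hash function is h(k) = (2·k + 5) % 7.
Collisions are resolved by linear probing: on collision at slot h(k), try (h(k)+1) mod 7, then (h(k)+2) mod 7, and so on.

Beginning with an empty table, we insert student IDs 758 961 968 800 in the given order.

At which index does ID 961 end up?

3

758: h=2 -> slot 2
961: h=2, probe 2,3 -> slot 3
968: h=2, probe 2,3,4 -> slot 4
800: h=2, probe 2,3,4,5 -> slot 5
Table: [_, _, 758, 961, 968, 800, _]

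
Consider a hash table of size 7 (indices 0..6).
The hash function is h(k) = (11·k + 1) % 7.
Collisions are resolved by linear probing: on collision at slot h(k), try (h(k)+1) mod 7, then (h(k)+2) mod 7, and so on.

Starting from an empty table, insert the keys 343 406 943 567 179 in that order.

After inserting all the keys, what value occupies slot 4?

179

343 hashes to 1; slot 1 is free => place at 1.
406 hashes to 1; 1 taken => place at 2.
943 hashes to 0; slot 0 is free => place at 0.
567 hashes to 1; 1,2 taken => place at 3.
179 hashes to 3; 3 taken => place at 4.
Table: [943, 343, 406, 567, 179, _, _]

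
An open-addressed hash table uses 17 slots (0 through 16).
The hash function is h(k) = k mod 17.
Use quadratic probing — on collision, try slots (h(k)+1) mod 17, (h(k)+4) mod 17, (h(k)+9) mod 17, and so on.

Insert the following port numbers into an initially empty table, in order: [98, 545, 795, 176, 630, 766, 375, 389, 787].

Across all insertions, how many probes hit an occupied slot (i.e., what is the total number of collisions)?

9

98 hashes to 13; slot 13 is free => place at 13.
545 hashes to 1; slot 1 is free => place at 1.
795 hashes to 13; 13 taken => place at 14.
176 hashes to 6; slot 6 is free => place at 6.
630 hashes to 1; 1 taken => place at 2.
766 hashes to 1; 1,2 taken => place at 5.
375 hashes to 1; 1,2,5 taken => place at 10.
389 hashes to 15; slot 15 is free => place at 15.
787 hashes to 5; 5,6 taken => place at 9.
Table: [-, 545, 630, -, -, 766, 176, -, -, 787, 375, -, -, 98, 795, 389, -]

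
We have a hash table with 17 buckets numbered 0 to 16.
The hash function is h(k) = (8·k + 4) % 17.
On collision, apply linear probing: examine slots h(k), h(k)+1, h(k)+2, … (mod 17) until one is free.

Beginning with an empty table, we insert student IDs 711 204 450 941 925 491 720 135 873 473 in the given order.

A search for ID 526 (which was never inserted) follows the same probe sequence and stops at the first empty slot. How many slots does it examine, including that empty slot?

4

711: h=14 -> slot 14
204: h=4 -> slot 4
450: h=0 -> slot 0
941: h=1 -> slot 1
925: h=9 -> slot 9
491: h=5 -> slot 5
720: h=1, probe 1,2 -> slot 2
135: h=13 -> slot 13
873: h=1, probe 1,2,3 -> slot 3
473: h=14, probe 14,15 -> slot 15
Table: [450, 941, 720, 873, 204, 491, ∅, ∅, ∅, 925, ∅, ∅, ∅, 135, 711, 473, ∅]
Lookup 526: h=13, probe 13,14,15,16 → slot 16 empty, not found.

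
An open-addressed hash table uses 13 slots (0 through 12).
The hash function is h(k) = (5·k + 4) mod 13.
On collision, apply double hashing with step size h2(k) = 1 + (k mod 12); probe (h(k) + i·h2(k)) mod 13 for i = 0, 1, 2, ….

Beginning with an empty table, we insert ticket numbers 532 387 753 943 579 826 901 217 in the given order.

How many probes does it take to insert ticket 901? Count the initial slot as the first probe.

5

532 hashes to 12; slot 12 is free -> place at 12.
387 hashes to 2; slot 2 is free -> place at 2.
753 hashes to 12, h2=10; 12 taken -> place at 9.
943 hashes to 0; slot 0 is free -> place at 0.
579 hashes to 0, h2=4; 0 taken -> place at 4.
826 hashes to 0, h2=11; 0 taken -> place at 11.
901 hashes to 11, h2=2; 11,0,2,4 taken -> place at 6.
217 hashes to 10; slot 10 is free -> place at 10.
Table: [943, _, 387, _, 579, _, 901, _, _, 753, 217, 826, 532]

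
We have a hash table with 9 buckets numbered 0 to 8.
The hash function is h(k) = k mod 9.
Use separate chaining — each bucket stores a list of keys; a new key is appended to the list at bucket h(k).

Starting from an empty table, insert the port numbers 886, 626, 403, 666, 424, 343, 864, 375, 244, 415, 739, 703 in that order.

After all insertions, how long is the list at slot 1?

6

Insert 886: h=4, bucket 4 empty → new chain.
Insert 626: h=5, bucket 5 empty → new chain.
Insert 403: h=7, bucket 7 empty → new chain.
Insert 666: h=0, bucket 0 empty → new chain.
Insert 424: h=1, bucket 1 empty → new chain.
Insert 343: h=1, bucket 1 nonempty → append to chain.
Insert 864: h=0, bucket 0 nonempty → append to chain.
Insert 375: h=6, bucket 6 empty → new chain.
Insert 244: h=1, bucket 1 nonempty → append to chain.
Insert 415: h=1, bucket 1 nonempty → append to chain.
Insert 739: h=1, bucket 1 nonempty → append to chain.
Insert 703: h=1, bucket 1 nonempty → append to chain.
Final buckets:
0: 666 -> 864
1: 424 -> 343 -> 244 -> 415 -> 739 -> 703
2: _
3: _
4: 886
5: 626
6: 375
7: 403
8: _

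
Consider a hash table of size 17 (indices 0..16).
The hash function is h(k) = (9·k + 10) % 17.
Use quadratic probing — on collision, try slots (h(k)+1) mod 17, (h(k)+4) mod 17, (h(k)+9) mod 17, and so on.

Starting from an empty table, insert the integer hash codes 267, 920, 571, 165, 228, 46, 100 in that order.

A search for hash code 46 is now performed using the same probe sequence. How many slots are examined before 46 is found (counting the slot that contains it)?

3

267: h=16 -> slot 16
920: h=11 -> slot 11
571: h=15 -> slot 15
165: h=16, probe 16,0 -> slot 0
228: h=5 -> slot 5
46: h=16, probe 16,0,3 -> slot 3
100: h=9 -> slot 9
Table: [165, -, -, 46, -, 228, -, -, -, 100, -, 920, -, -, -, 571, 267]
Lookup 46: h=16, probe 16,0,3 → found at 3.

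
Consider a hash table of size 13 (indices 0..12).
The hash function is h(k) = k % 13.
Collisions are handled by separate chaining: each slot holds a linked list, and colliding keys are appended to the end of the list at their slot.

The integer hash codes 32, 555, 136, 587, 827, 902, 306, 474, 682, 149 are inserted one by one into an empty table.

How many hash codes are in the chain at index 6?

5

32 → bucket 6
555 → bucket 9
136 → bucket 6 (collision)
587 → bucket 2
827 → bucket 8
902 → bucket 5
306 → bucket 7
474 → bucket 6 (collision)
682 → bucket 6 (collision)
149 → bucket 6 (collision)
Final buckets:
0: -
1: -
2: 587
3: -
4: -
5: 902
6: 32 -> 136 -> 474 -> 682 -> 149
7: 306
8: 827
9: 555
10: -
11: -
12: -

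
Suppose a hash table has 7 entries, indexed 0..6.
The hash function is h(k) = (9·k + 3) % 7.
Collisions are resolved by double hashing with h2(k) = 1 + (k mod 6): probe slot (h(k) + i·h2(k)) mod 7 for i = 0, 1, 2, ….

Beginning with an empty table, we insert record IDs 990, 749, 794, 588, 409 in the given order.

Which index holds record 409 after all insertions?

990: h=2 → slot 2
749: h=3 → slot 3
794: h=2, h2=3, probe 2,5 → slot 5
588: h=3, h2=1, probe 3,4 → slot 4
409: h=2, h2=2, probe 2,4,6 → slot 6
Table: [., ., 990, 749, 588, 794, 409]

6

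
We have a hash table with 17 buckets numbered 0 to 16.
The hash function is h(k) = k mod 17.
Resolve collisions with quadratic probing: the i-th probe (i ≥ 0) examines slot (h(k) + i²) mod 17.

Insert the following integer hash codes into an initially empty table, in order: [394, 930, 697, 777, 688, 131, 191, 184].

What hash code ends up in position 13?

394: h=3 -> slot 3
930: h=12 -> slot 12
697: h=0 -> slot 0
777: h=12, probe 12,13 -> slot 13
688: h=8 -> slot 8
131: h=12, probe 12,13,16 -> slot 16
191: h=4 -> slot 4
184: h=14 -> slot 14
Table: [697, _, _, 394, 191, _, _, _, 688, _, _, _, 930, 777, 184, _, 131]

777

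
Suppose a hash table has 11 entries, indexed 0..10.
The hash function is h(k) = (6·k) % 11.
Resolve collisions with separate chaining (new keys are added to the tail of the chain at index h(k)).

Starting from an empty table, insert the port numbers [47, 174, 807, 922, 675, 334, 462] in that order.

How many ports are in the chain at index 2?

3

47 → bucket 7
174 → bucket 10
807 → bucket 2
922 → bucket 10 (collision)
675 → bucket 2 (collision)
334 → bucket 2 (collision)
462 → bucket 0
Final buckets:
0: 462
1: _
2: 807 -> 675 -> 334
3: _
4: _
5: _
6: _
7: 47
8: _
9: _
10: 174 -> 922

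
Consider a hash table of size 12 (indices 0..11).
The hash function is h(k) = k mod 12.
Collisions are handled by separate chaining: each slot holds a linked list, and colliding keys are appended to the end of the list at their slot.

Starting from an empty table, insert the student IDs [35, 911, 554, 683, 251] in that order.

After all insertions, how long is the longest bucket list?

35 → bucket 11
911 → bucket 11 (collision)
554 → bucket 2
683 → bucket 11 (collision)
251 → bucket 11 (collision)
Final buckets:
0: -
1: -
2: 554
3: -
4: -
5: -
6: -
7: -
8: -
9: -
10: -
11: 35 -> 911 -> 683 -> 251

4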